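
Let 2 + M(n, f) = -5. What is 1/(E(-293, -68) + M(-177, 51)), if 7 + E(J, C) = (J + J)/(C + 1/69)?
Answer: -4691/25240 ≈ -0.18586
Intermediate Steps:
M(n, f) = -7 (M(n, f) = -2 - 5 = -7)
E(J, C) = -7 + 2*J/(1/69 + C) (E(J, C) = -7 + (J + J)/(C + 1/69) = -7 + (2*J)/(C + 1/69) = -7 + (2*J)/(1/69 + C) = -7 + 2*J/(1/69 + C))
1/(E(-293, -68) + M(-177, 51)) = 1/((-7 - 483*(-68) + 138*(-293))/(1 + 69*(-68)) - 7) = 1/((-7 + 32844 - 40434)/(1 - 4692) - 7) = 1/(-7597/(-4691) - 7) = 1/(-1/4691*(-7597) - 7) = 1/(7597/4691 - 7) = 1/(-25240/4691) = -4691/25240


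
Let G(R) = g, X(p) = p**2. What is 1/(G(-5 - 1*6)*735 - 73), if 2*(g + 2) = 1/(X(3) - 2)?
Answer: -2/2981 ≈ -0.00067092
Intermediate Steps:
g = -27/14 (g = -2 + 1/(2*(3**2 - 2)) = -2 + 1/(2*(9 - 2)) = -2 + (1/2)/7 = -2 + (1/2)*(1/7) = -2 + 1/14 = -27/14 ≈ -1.9286)
G(R) = -27/14
1/(G(-5 - 1*6)*735 - 73) = 1/(-27/14*735 - 73) = 1/(-2835/2 - 73) = 1/(-2981/2) = -2/2981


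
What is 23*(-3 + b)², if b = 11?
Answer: 1472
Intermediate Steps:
23*(-3 + b)² = 23*(-3 + 11)² = 23*8² = 23*64 = 1472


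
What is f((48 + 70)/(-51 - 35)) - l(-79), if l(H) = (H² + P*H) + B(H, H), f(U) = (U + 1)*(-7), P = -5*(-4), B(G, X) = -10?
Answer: -199881/43 ≈ -4648.4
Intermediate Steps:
P = 20
f(U) = -7 - 7*U (f(U) = (1 + U)*(-7) = -7 - 7*U)
l(H) = -10 + H² + 20*H (l(H) = (H² + 20*H) - 10 = -10 + H² + 20*H)
f((48 + 70)/(-51 - 35)) - l(-79) = (-7 - 7*(48 + 70)/(-51 - 35)) - (-10 + (-79)² + 20*(-79)) = (-7 - 826/(-86)) - (-10 + 6241 - 1580) = (-7 - 826*(-1)/86) - 1*4651 = (-7 - 7*(-59/43)) - 4651 = (-7 + 413/43) - 4651 = 112/43 - 4651 = -199881/43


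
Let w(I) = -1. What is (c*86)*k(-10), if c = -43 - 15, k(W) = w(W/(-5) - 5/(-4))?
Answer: 4988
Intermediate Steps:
k(W) = -1
c = -58
(c*86)*k(-10) = -58*86*(-1) = -4988*(-1) = 4988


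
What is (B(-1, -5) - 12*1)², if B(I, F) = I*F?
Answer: 49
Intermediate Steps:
B(I, F) = F*I
(B(-1, -5) - 12*1)² = (-5*(-1) - 12*1)² = (5 - 12)² = (-7)² = 49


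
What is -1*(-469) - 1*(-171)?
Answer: 640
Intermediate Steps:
-1*(-469) - 1*(-171) = 469 + 171 = 640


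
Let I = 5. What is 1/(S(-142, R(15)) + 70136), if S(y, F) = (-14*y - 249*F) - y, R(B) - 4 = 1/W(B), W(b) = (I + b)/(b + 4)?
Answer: 20/1420669 ≈ 1.4078e-5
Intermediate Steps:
W(b) = (5 + b)/(4 + b) (W(b) = (5 + b)/(b + 4) = (5 + b)/(4 + b))
R(B) = 4 + (4 + B)/(5 + B) (R(B) = 4 + 1/((5 + B)/(4 + B)) = 4 + (4 + B)/(5 + B))
S(y, F) = -249*F - 15*y (S(y, F) = (-249*F - 14*y) - y = -249*F - 15*y)
1/(S(-142, R(15)) + 70136) = 1/((-249*(24 + 5*15)/(5 + 15) - 15*(-142)) + 70136) = 1/((-249*(24 + 75)/20 + 2130) + 70136) = 1/((-249*99/20 + 2130) + 70136) = 1/((-24651/20 + 2130) + 70136) = 1/(17949/20 + 70136) = 1/(1420669/20) = 20/1420669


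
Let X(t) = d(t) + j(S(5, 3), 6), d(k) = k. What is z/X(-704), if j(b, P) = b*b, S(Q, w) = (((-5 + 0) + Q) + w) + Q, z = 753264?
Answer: -47079/40 ≈ -1177.0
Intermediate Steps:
S(Q, w) = -5 + w + 2*Q (S(Q, w) = ((-5 + Q) + w) + Q = (-5 + Q + w) + Q = -5 + w + 2*Q)
j(b, P) = b²
X(t) = 64 + t (X(t) = t + (-5 + 3 + 2*5)² = t + (-5 + 3 + 10)² = t + 8² = t + 64 = 64 + t)
z/X(-704) = 753264/(64 - 704) = 753264/(-640) = 753264*(-1/640) = -47079/40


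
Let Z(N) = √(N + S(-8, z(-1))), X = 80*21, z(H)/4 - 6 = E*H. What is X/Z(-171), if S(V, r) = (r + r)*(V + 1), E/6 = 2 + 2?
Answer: 560*√93/93 ≈ 58.069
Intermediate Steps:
E = 24 (E = 6*(2 + 2) = 6*4 = 24)
z(H) = 24 + 96*H (z(H) = 24 + 4*(24*H) = 24 + 96*H)
S(V, r) = 2*r*(1 + V) (S(V, r) = (2*r)*(1 + V) = 2*r*(1 + V))
X = 1680
Z(N) = √(1008 + N) (Z(N) = √(N + 2*(24 + 96*(-1))*(1 - 8)) = √(N + 2*(24 - 96)*(-7)) = √(N + 2*(-72)*(-7)) = √(N + 1008) = √(1008 + N))
X/Z(-171) = 1680/(√(1008 - 171)) = 1680/(√837) = 1680/((3*√93)) = 1680*(√93/279) = 560*√93/93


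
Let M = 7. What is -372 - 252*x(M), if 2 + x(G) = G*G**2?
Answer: -86304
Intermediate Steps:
x(G) = -2 + G**3 (x(G) = -2 + G*G**2 = -2 + G**3)
-372 - 252*x(M) = -372 - 252*(-2 + 7**3) = -372 - 252*(-2 + 343) = -372 - 252*341 = -372 - 85932 = -86304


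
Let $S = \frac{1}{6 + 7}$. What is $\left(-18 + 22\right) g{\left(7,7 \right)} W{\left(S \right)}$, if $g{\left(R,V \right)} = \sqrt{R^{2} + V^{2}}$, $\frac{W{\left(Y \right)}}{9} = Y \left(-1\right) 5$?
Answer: $- \frac{1260 \sqrt{2}}{13} \approx -137.07$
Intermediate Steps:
$S = \frac{1}{13} \approx 0.076923$
$W{\left(Y \right)} = - 45 Y$ ($W{\left(Y \right)} = 9 Y \left(-1\right) 5 = 9 - Y 5 = 9 \left(- 5 Y\right) = - 45 Y$)
$\left(-18 + 22\right) g{\left(7,7 \right)} W{\left(S \right)} = \left(-18 + 22\right) \sqrt{7^{2} + 7^{2}} \left(\left(-45\right) \frac{1}{13}\right) = 4 \sqrt{49 + 49} \left(- \frac{45}{13}\right) = 4 \sqrt{98} \left(- \frac{45}{13}\right) = 4 \cdot 7 \sqrt{2} \left(- \frac{45}{13}\right) = 28 \sqrt{2} \left(- \frac{45}{13}\right) = - \frac{1260 \sqrt{2}}{13}$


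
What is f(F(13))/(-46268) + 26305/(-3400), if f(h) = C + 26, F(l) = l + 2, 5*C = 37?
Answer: -12171933/1573112 ≈ -7.7375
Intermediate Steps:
C = 37/5 (C = (⅕)*37 = 37/5 ≈ 7.4000)
F(l) = 2 + l
f(h) = 167/5 (f(h) = 37/5 + 26 = 167/5)
f(F(13))/(-46268) + 26305/(-3400) = (167/5)/(-46268) + 26305/(-3400) = (167/5)*(-1/46268) + 26305*(-1/3400) = -167/231340 - 5261/680 = -12171933/1573112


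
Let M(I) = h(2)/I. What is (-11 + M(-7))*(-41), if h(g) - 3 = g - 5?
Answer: 451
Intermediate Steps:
h(g) = -2 + g (h(g) = 3 + (g - 5) = 3 + (-5 + g) = -2 + g)
M(I) = 0 (M(I) = (-2 + 2)/I = 0/I = 0)
(-11 + M(-7))*(-41) = (-11 + 0)*(-41) = -11*(-41) = 451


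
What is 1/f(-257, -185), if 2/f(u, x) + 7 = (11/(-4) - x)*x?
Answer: -134893/8 ≈ -16862.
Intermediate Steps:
f(u, x) = 2/(-7 + x*(-11/4 - x)) (f(u, x) = 2/(-7 + (11/(-4) - x)*x) = 2/(-7 + (11*(-¼) - x)*x) = 2/(-7 + (-11/4 - x)*x) = 2/(-7 + x*(-11/4 - x)))
1/f(-257, -185) = 1/(-8/(28 + 4*(-185)² + 11*(-185))) = 1/(-8/(28 + 4*34225 - 2035)) = 1/(-8/(28 + 136900 - 2035)) = 1/(-8/134893) = -134893/8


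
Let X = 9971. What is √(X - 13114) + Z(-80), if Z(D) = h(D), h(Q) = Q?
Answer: -80 + I*√3143 ≈ -80.0 + 56.062*I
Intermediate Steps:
Z(D) = D
√(X - 13114) + Z(-80) = √(9971 - 13114) - 80 = √(-3143) - 80 = I*√3143 - 80 = -80 + I*√3143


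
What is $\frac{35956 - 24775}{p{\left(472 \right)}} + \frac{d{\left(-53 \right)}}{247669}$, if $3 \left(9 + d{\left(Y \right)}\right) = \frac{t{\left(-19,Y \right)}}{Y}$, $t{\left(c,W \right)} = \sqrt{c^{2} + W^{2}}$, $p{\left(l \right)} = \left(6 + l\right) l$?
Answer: $\frac{2767156545}{55878089104} - \frac{\sqrt{3170}}{39379371} \approx 0.04952$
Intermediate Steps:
$p{\left(l \right)} = l \left(6 + l\right)$
$t{\left(c,W \right)} = \sqrt{W^{2} + c^{2}}$
$d{\left(Y \right)} = -9 + \frac{\sqrt{361 + Y^{2}}}{3 Y}$ ($d{\left(Y \right)} = -9 + \frac{\sqrt{Y^{2} + \left(-19\right)^{2}} \frac{1}{Y}}{3} = -9 + \frac{\sqrt{Y^{2} + 361} \frac{1}{Y}}{3} = -9 + \frac{\sqrt{361 + Y^{2}} \frac{1}{Y}}{3} = -9 + \frac{\frac{1}{Y} \sqrt{361 + Y^{2}}}{3} = -9 + \frac{\sqrt{361 + Y^{2}}}{3 Y}$)
$\frac{35956 - 24775}{p{\left(472 \right)}} + \frac{d{\left(-53 \right)}}{247669} = \frac{35956 - 24775}{472 \left(6 + 472\right)} + \frac{-9 + \frac{\sqrt{361 + \left(-53\right)^{2}}}{3 \left(-53\right)}}{247669} = \frac{35956 - 24775}{472 \cdot 478} + \left(-9 + \frac{1}{3} \left(- \frac{1}{53}\right) \sqrt{361 + 2809}\right) \frac{1}{247669} = \frac{11181}{225616} + \left(-9 + \frac{1}{3} \left(- \frac{1}{53}\right) \sqrt{3170}\right) \frac{1}{247669} = 11181 \cdot \frac{1}{225616} + \left(-9 - \frac{\sqrt{3170}}{159}\right) \frac{1}{247669} = \frac{11181}{225616} - \left(\frac{9}{247669} + \frac{\sqrt{3170}}{39379371}\right) = \frac{2767156545}{55878089104} - \frac{\sqrt{3170}}{39379371}$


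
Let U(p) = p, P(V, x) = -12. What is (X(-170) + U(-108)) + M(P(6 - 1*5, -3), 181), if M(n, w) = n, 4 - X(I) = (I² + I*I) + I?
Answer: -57746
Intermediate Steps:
X(I) = 4 - I - 2*I² (X(I) = 4 - ((I² + I*I) + I) = 4 - ((I² + I²) + I) = 4 - (2*I² + I) = 4 - (I + 2*I²) = 4 + (-I - 2*I²) = 4 - I - 2*I²)
(X(-170) + U(-108)) + M(P(6 - 1*5, -3), 181) = ((4 - 1*(-170) - 2*(-170)²) - 108) - 12 = ((4 + 170 - 2*28900) - 108) - 12 = ((4 + 170 - 57800) - 108) - 12 = (-57626 - 108) - 12 = -57734 - 12 = -57746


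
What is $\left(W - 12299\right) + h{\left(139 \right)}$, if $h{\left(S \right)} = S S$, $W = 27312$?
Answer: $34334$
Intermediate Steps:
$h{\left(S \right)} = S^{2}$
$\left(W - 12299\right) + h{\left(139 \right)} = \left(27312 - 12299\right) + 139^{2} = 15013 + 19321 = 34334$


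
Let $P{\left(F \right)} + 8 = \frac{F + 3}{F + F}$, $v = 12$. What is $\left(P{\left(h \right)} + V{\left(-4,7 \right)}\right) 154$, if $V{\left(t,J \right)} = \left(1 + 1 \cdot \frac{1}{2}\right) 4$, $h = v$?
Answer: $- \frac{847}{4} \approx -211.75$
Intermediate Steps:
$h = 12$
$P{\left(F \right)} = -8 + \frac{3 + F}{2 F}$ ($P{\left(F \right)} = -8 + \frac{F + 3}{F + F} = -8 + \frac{3 + F}{2 F}$)
$V{\left(t,J \right)} = 6$ ($V{\left(t,J \right)} = \left(1 + 1 \cdot \frac{1}{2}\right) 4 = \left(1 + \frac{1}{2}\right) 4 = \frac{3}{2} \cdot 4 = 6$)
$\left(P{\left(h \right)} + V{\left(-4,7 \right)}\right) 154 = \left(\frac{3 \left(1 - 60\right)}{2 \cdot 12} + 6\right) 154 = \left(\frac{3}{2} \cdot \frac{1}{12} \left(1 - 60\right) + 6\right) 154 = \left(\frac{3}{2} \cdot \frac{1}{12} \left(-59\right) + 6\right) 154 = \left(- \frac{59}{8} + 6\right) 154 = \left(- \frac{11}{8}\right) 154 = - \frac{847}{4}$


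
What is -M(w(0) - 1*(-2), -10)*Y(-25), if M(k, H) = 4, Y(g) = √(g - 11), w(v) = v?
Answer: -24*I ≈ -24.0*I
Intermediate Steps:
Y(g) = √(-11 + g)
-M(w(0) - 1*(-2), -10)*Y(-25) = -4*√(-11 - 25) = -4*√(-36) = -4*6*I = -24*I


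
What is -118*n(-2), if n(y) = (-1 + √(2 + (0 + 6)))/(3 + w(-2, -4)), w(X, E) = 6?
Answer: 118/9 - 236*√2/9 ≈ -23.973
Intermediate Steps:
n(y) = -⅑ + 2*√2/9 (n(y) = (-1 + √(2 + (0 + 6)))/(3 + 6) = (-1 + √(2 + 6))/9 = (-1 + √8)*(⅑) = (-1 + 2*√2)*(⅑) = -⅑ + 2*√2/9)
-118*n(-2) = -118*(-⅑ + 2*√2/9) = 118/9 - 236*√2/9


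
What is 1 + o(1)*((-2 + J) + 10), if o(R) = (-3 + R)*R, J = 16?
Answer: -47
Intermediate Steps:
o(R) = R*(-3 + R)
1 + o(1)*((-2 + J) + 10) = 1 + (1*(-3 + 1))*((-2 + 16) + 10) = 1 + (1*(-2))*(14 + 10) = 1 - 2*24 = 1 - 48 = -47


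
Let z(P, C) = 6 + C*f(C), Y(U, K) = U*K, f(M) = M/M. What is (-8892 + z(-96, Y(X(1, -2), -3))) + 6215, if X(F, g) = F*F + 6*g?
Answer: -2638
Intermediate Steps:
f(M) = 1
X(F, g) = F² + 6*g
Y(U, K) = K*U
z(P, C) = 6 + C (z(P, C) = 6 + C*1 = 6 + C)
(-8892 + z(-96, Y(X(1, -2), -3))) + 6215 = (-8892 + (6 - 3*(1² + 6*(-2)))) + 6215 = (-8892 + (6 - 3*(1 - 12))) + 6215 = (-8892 + (6 - 3*(-11))) + 6215 = (-8892 + (6 + 33)) + 6215 = (-8892 + 39) + 6215 = -8853 + 6215 = -2638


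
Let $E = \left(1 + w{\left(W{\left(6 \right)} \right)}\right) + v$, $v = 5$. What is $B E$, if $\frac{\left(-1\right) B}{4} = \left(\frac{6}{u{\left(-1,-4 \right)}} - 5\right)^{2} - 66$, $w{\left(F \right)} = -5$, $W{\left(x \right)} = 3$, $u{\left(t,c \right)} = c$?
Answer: $95$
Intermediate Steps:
$E = 1$ ($E = \left(1 - 5\right) + 5 = -4 + 5 = 1$)
$B = 95$ ($B = - 4 \left(\left(\frac{6}{-4} - 5\right)^{2} - 66\right) = - 4 \left(\left(6 \left(- \frac{1}{4}\right) - 5\right)^{2} - 66\right) = - 4 \left(\left(- \frac{3}{2} - 5\right)^{2} - 66\right) = - 4 \left(\left(- \frac{13}{2}\right)^{2} - 66\right) = - 4 \left(\frac{169}{4} - 66\right) = \left(-4\right) \left(- \frac{95}{4}\right) = 95$)
$B E = 95 \cdot 1 = 95$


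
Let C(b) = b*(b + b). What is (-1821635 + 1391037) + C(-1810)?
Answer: 6121602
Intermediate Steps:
C(b) = 2*b² (C(b) = b*(2*b) = 2*b²)
(-1821635 + 1391037) + C(-1810) = (-1821635 + 1391037) + 2*(-1810)² = -430598 + 2*3276100 = -430598 + 6552200 = 6121602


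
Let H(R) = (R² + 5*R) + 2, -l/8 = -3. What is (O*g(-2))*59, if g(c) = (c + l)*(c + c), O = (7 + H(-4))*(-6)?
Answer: 155760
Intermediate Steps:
l = 24 (l = -8*(-3) = 24)
H(R) = 2 + R² + 5*R
O = -30 (O = (7 + (2 + (-4)² + 5*(-4)))*(-6) = (7 + (2 + 16 - 20))*(-6) = (7 - 2)*(-6) = 5*(-6) = -30)
g(c) = 2*c*(24 + c) (g(c) = (c + 24)*(c + c) = (24 + c)*(2*c) = 2*c*(24 + c))
(O*g(-2))*59 = -60*(-2)*(24 - 2)*59 = -60*(-2)*22*59 = -30*(-88)*59 = 2640*59 = 155760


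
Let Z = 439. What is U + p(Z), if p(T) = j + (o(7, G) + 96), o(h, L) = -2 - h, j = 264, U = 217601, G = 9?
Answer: 217952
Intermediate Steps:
p(T) = 351 (p(T) = 264 + ((-2 - 1*7) + 96) = 264 + ((-2 - 7) + 96) = 264 + (-9 + 96) = 264 + 87 = 351)
U + p(Z) = 217601 + 351 = 217952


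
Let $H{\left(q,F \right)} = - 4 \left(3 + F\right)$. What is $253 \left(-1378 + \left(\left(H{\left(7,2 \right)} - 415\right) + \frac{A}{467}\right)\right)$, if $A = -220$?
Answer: $- \frac{214263423}{467} \approx -4.5881 \cdot 10^{5}$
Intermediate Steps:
$H{\left(q,F \right)} = -12 - 4 F$
$253 \left(-1378 + \left(\left(H{\left(7,2 \right)} - 415\right) + \frac{A}{467}\right)\right) = 253 \left(-1378 - \left(435 + \frac{220}{467}\right)\right) = 253 \left(-1378 - \frac{203365}{467}\right) = 253 \left(- \frac{846891}{467}\right) = - \frac{214263423}{467}$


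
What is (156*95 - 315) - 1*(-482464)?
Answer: 496969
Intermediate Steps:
(156*95 - 315) - 1*(-482464) = (14820 - 315) + 482464 = 14505 + 482464 = 496969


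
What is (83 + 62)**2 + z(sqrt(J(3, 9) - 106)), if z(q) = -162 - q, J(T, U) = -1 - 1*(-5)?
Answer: 20863 - I*sqrt(102) ≈ 20863.0 - 10.1*I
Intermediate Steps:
J(T, U) = 4 (J(T, U) = -1 + 5 = 4)
(83 + 62)**2 + z(sqrt(J(3, 9) - 106)) = (83 + 62)**2 + (-162 - sqrt(4 - 106)) = 145**2 + (-162 - sqrt(-102)) = 21025 + (-162 - I*sqrt(102)) = 20863 - I*sqrt(102)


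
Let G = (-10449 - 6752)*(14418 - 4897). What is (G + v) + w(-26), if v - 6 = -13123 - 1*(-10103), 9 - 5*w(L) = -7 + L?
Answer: -818868633/5 ≈ -1.6377e+8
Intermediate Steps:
G = -163770721 (G = -17201*9521 = -163770721)
w(L) = 16/5 - L/5 (w(L) = 9/5 - (-7 + L)/5 = 9/5 + (7/5 - L/5) = 16/5 - L/5)
v = -3014 (v = 6 + (-13123 - 1*(-10103)) = 6 + (-13123 + 10103) = 6 - 3020 = -3014)
(G + v) + w(-26) = (-163770721 - 3014) + (16/5 - ⅕*(-26)) = -163773735 + (16/5 + 26/5) = -163773735 + 42/5 = -818868633/5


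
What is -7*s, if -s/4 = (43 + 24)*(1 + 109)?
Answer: 206360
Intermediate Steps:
s = -29480 (s = -4*(43 + 24)*(1 + 109) = -268*110 = -4*7370 = -29480)
-7*s = -7*(-29480) = 206360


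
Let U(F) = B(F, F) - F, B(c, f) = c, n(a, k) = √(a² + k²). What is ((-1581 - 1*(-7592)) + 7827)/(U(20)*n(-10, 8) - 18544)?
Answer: -6919/9272 ≈ -0.74623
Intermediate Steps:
U(F) = 0 (U(F) = F - F = 0)
((-1581 - 1*(-7592)) + 7827)/(U(20)*n(-10, 8) - 18544) = ((-1581 - 1*(-7592)) + 7827)/(0*√((-10)² + 8²) - 18544) = ((-1581 + 7592) + 7827)/(0*√(100 + 64) - 18544) = (6011 + 7827)/(0*√164 - 18544) = 13838/(0*(2*√41) - 18544) = 13838/(0 - 18544) = 13838/(-18544) = 13838*(-1/18544) = -6919/9272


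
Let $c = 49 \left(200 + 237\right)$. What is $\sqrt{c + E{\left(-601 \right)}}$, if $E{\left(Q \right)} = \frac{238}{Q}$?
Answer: $\frac{5 \sqrt{309370159}}{601} \approx 146.33$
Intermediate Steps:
$c = 21413$ ($c = 49 \cdot 437 = 21413$)
$\sqrt{c + E{\left(-601 \right)}} = \sqrt{21413 + \frac{238}{-601}} = \sqrt{21413 + 238 \left(- \frac{1}{601}\right)} = \sqrt{21413 - \frac{238}{601}} = \sqrt{\frac{12868975}{601}} = \frac{5 \sqrt{309370159}}{601}$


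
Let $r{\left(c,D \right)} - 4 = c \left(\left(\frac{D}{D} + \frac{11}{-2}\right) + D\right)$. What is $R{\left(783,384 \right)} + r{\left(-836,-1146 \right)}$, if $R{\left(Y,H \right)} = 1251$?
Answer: $963073$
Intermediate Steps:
$r{\left(c,D \right)} = 4 + c \left(- \frac{9}{2} + D\right)$ ($r{\left(c,D \right)} = 4 + c \left(\left(\frac{D}{D} + \frac{11}{-2}\right) + D\right) = 4 + c \left(\left(1 + 11 \left(- \frac{1}{2}\right)\right) + D\right) = 4 + c \left(\left(1 - \frac{11}{2}\right) + D\right) = 4 + c \left(- \frac{9}{2} + D\right)$)
$R{\left(783,384 \right)} + r{\left(-836,-1146 \right)} = 1251 - -961822 = 1251 + \left(4 + 3762 + 958056\right) = 1251 + 961822 = 963073$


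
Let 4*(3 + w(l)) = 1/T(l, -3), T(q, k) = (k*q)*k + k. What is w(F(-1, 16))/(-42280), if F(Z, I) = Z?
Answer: 29/405888 ≈ 7.1448e-5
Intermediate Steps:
T(q, k) = k + q*k**2 (T(q, k) = q*k**2 + k = k + q*k**2)
w(l) = -3 + 1/(4*(-3 + 9*l)) (w(l) = -3 + 1/(4*((-3*(1 - 3*l)))) = -3 + 1/(4*(-3 + 9*l)))
w(F(-1, 16))/(-42280) = ((37 - 108*(-1))/(12*(-1 + 3*(-1))))/(-42280) = ((37 + 108)/(12*(-1 - 3)))*(-1/42280) = ((1/12)*145/(-4))*(-1/42280) = ((1/12)*(-1/4)*145)*(-1/42280) = -145/48*(-1/42280) = 29/405888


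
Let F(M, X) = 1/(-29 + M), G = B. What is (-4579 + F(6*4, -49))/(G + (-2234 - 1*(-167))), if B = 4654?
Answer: -22896/12935 ≈ -1.7701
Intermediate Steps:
G = 4654
(-4579 + F(6*4, -49))/(G + (-2234 - 1*(-167))) = (-4579 + 1/(-29 + 6*4))/(4654 + (-2234 - 1*(-167))) = (-4579 + 1/(-29 + 24))/(4654 + (-2234 + 167)) = (-4579 + 1/(-5))/(4654 - 2067) = (-4579 - 1/5)/2587 = -22896/5*1/2587 = -22896/12935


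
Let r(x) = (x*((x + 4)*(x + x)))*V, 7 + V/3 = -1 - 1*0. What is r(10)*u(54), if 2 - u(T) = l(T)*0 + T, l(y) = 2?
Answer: 3494400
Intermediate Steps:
V = -24 (V = -21 + 3*(-1 - 1*0) = -21 + 3*(-1 + 0) = -21 + 3*(-1) = -21 - 3 = -24)
u(T) = 2 - T (u(T) = 2 - (2*0 + T) = 2 - (0 + T) = 2 - T)
r(x) = -48*x²*(4 + x) (r(x) = (x*((x + 4)*(x + x)))*(-24) = (x*((4 + x)*(2*x)))*(-24) = (x*(2*x*(4 + x)))*(-24) = (2*x²*(4 + x))*(-24) = -48*x²*(4 + x))
r(10)*u(54) = (48*10²*(-4 - 1*10))*(2 - 1*54) = (48*100*(-4 - 10))*(2 - 54) = (48*100*(-14))*(-52) = -67200*(-52) = 3494400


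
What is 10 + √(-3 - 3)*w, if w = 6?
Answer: 10 + 6*I*√6 ≈ 10.0 + 14.697*I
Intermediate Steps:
10 + √(-3 - 3)*w = 10 + √(-3 - 3)*6 = 10 + √(-6)*6 = 10 + (I*√6)*6 = 10 + 6*I*√6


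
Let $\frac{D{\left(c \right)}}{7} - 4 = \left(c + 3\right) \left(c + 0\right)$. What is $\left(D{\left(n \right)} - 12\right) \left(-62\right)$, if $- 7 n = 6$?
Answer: $- \frac{1364}{7} \approx -194.86$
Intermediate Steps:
$n = - \frac{6}{7}$ ($n = \left(- \frac{1}{7}\right) 6 = - \frac{6}{7} \approx -0.85714$)
$D{\left(c \right)} = 28 + 7 c \left(3 + c\right)$ ($D{\left(c \right)} = 28 + 7 \left(c + 3\right) \left(c + 0\right) = 28 + 7 \left(3 + c\right) c = 28 + 7 c \left(3 + c\right)$)
$\left(D{\left(n \right)} - 12\right) \left(-62\right) = \left(\left(28 + 7 \left(- \frac{6}{7}\right)^{2} + 21 \left(- \frac{6}{7}\right)\right) - 12\right) \left(-62\right) = \left(\left(28 + 7 \cdot \frac{36}{49} - 18\right) - 12\right) \left(-62\right) = \left(\left(28 + \frac{36}{7} - 18\right) - 12\right) \left(-62\right) = \left(\frac{106}{7} - 12\right) \left(-62\right) = \frac{22}{7} \left(-62\right) = - \frac{1364}{7}$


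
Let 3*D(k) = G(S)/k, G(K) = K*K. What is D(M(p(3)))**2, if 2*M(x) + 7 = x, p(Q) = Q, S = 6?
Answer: 36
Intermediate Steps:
M(x) = -7/2 + x/2
G(K) = K**2
D(k) = 12/k (D(k) = (6**2/k)/3 = (36/k)/3 = 12/k)
D(M(p(3)))**2 = (12/(-7/2 + (1/2)*3))**2 = (12/(-7/2 + 3/2))**2 = (12/(-2))**2 = (12*(-1/2))**2 = (-6)**2 = 36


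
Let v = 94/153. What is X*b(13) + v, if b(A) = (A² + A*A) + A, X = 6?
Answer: 322312/153 ≈ 2106.6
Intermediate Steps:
v = 94/153 (v = 94*(1/153) = 94/153 ≈ 0.61438)
b(A) = A + 2*A² (b(A) = (A² + A²) + A = 2*A² + A = A + 2*A²)
X*b(13) + v = 6*(13*(1 + 2*13)) + 94/153 = 6*(13*(1 + 26)) + 94/153 = 6*(13*27) + 94/153 = 6*351 + 94/153 = 2106 + 94/153 = 322312/153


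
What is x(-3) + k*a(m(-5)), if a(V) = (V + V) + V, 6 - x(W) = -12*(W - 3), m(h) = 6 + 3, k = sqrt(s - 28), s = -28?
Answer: -66 + 54*I*sqrt(14) ≈ -66.0 + 202.05*I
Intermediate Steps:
k = 2*I*sqrt(14) (k = sqrt(-28 - 28) = sqrt(-56) = 2*I*sqrt(14) ≈ 7.4833*I)
m(h) = 9
x(W) = -30 + 12*W (x(W) = 6 - (-12)*(W - 3) = 6 - (-12)*(-3 + W) = 6 - (36 - 12*W) = 6 + (-36 + 12*W) = -30 + 12*W)
a(V) = 3*V (a(V) = 2*V + V = 3*V)
x(-3) + k*a(m(-5)) = (-30 + 12*(-3)) + (2*I*sqrt(14))*(3*9) = (-30 - 36) + (2*I*sqrt(14))*27 = -66 + 54*I*sqrt(14)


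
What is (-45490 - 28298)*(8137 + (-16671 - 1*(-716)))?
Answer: 576874584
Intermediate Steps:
(-45490 - 28298)*(8137 + (-16671 - 1*(-716))) = -73788*(8137 + (-16671 + 716)) = -73788*(8137 - 15955) = -73788*(-7818) = 576874584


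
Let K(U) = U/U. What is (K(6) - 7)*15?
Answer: -90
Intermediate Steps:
K(U) = 1
(K(6) - 7)*15 = (1 - 7)*15 = -6*15 = -90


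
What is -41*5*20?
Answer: -4100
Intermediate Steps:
-41*5*20 = -205*20 = -4100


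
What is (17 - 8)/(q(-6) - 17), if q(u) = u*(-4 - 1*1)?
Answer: 9/13 ≈ 0.69231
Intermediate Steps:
q(u) = -5*u (q(u) = u*(-4 - 1) = u*(-5) = -5*u)
(17 - 8)/(q(-6) - 17) = (17 - 8)/(-5*(-6) - 17) = 9/(30 - 17) = 9/13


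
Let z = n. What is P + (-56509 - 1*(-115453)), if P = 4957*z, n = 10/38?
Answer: 1144721/19 ≈ 60249.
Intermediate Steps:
n = 5/19 (n = 10*(1/38) = 5/19 ≈ 0.26316)
z = 5/19 ≈ 0.26316
P = 24785/19 (P = 4957*(5/19) = 24785/19 ≈ 1304.5)
P + (-56509 - 1*(-115453)) = 24785/19 + (-56509 - 1*(-115453)) = 24785/19 + (-56509 + 115453) = 24785/19 + 58944 = 1144721/19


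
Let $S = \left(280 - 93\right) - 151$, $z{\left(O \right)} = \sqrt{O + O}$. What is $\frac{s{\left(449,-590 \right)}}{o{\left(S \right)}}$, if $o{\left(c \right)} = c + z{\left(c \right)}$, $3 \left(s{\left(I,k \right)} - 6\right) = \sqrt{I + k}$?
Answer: $\frac{3}{17} - \frac{\sqrt{2}}{34} - \frac{i \sqrt{282}}{612} + \frac{i \sqrt{141}}{102} \approx 0.13488 + 0.088976 i$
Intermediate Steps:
$z{\left(O \right)} = \sqrt{2} \sqrt{O}$ ($z{\left(O \right)} = \sqrt{2 O} = \sqrt{2} \sqrt{O}$)
$s{\left(I,k \right)} = 6 + \frac{\sqrt{I + k}}{3}$
$S = 36$ ($S = 187 - 151 = 36$)
$o{\left(c \right)} = c + \sqrt{2} \sqrt{c}$
$\frac{s{\left(449,-590 \right)}}{o{\left(S \right)}} = \frac{6 + \frac{\sqrt{449 - 590}}{3}}{36 + \sqrt{2} \sqrt{36}} = \frac{6 + \frac{\sqrt{-141}}{3}}{36 + \sqrt{2} \cdot 6} = \frac{6 + \frac{i \sqrt{141}}{3}}{36 + 6 \sqrt{2}}$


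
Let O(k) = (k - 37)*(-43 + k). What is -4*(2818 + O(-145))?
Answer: -148136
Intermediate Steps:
O(k) = (-43 + k)*(-37 + k) (O(k) = (-37 + k)*(-43 + k) = (-43 + k)*(-37 + k))
-4*(2818 + O(-145)) = -4*(2818 + (1591 + (-145)² - 80*(-145))) = -4*(2818 + (1591 + 21025 + 11600)) = -4*(2818 + 34216) = -4*37034 = -148136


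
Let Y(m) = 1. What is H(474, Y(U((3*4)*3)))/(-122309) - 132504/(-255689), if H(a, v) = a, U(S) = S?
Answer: 16085235150/31273065901 ≈ 0.51435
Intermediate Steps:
H(474, Y(U((3*4)*3)))/(-122309) - 132504/(-255689) = 474/(-122309) - 132504/(-255689) = 474*(-1/122309) - 132504*(-1/255689) = -474/122309 + 132504/255689 = 16085235150/31273065901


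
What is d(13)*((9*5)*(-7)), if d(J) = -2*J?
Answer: 8190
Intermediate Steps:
d(13)*((9*5)*(-7)) = (-2*13)*((9*5)*(-7)) = -1170*(-7) = -26*(-315) = 8190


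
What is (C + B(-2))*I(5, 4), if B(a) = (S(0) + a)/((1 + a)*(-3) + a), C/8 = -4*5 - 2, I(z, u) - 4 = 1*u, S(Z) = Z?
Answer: -1424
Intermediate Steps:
I(z, u) = 4 + u (I(z, u) = 4 + 1*u = 4 + u)
C = -176 (C = 8*(-4*5 - 2) = 8*(-20 - 2) = 8*(-22) = -176)
B(a) = a/(-3 - 2*a) (B(a) = (0 + a)/((1 + a)*(-3) + a) = a/((-3 - 3*a) + a) = a/(-3 - 2*a))
(C + B(-2))*I(5, 4) = (-176 - 1*(-2)/(3 + 2*(-2)))*(4 + 4) = (-176 - 1*(-2)/(3 - 4))*8 = (-176 - 1*(-2)/(-1))*8 = (-176 - 1*(-2)*(-1))*8 = (-176 - 2)*8 = -178*8 = -1424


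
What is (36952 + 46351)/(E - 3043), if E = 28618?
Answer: 7573/2325 ≈ 3.2572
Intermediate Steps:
(36952 + 46351)/(E - 3043) = (36952 + 46351)/(28618 - 3043) = 83303/25575 = 83303*(1/25575) = 7573/2325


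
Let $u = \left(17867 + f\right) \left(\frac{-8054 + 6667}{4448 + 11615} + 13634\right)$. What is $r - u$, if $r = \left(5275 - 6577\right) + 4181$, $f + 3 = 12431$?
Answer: $- \frac{6634605863348}{16063} \approx -4.1304 \cdot 10^{8}$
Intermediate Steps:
$f = 12428$ ($f = -3 + 12431 = 12428$)
$r = 2879$ ($r = -1302 + 4181 = 2879$)
$u = \frac{6634652108725}{16063}$ ($u = \left(17867 + 12428\right) \left(\frac{-8054 + 6667}{4448 + 11615} + 13634\right) = 30295 \left(- \frac{1387}{16063} + 13634\right) = 30295 \cdot \frac{219001555}{16063} = \frac{6634652108725}{16063} \approx 4.1304 \cdot 10^{8}$)
$r - u = 2879 - \frac{6634652108725}{16063} = - \frac{6634605863348}{16063}$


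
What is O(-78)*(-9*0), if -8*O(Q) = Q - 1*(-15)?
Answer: 0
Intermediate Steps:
O(Q) = -15/8 - Q/8 (O(Q) = -(Q - 1*(-15))/8 = -(Q + 15)/8 = -(15 + Q)/8 = -15/8 - Q/8)
O(-78)*(-9*0) = (-15/8 - ⅛*(-78))*(-9*0) = (-15/8 + 39/4)*0 = (63/8)*0 = 0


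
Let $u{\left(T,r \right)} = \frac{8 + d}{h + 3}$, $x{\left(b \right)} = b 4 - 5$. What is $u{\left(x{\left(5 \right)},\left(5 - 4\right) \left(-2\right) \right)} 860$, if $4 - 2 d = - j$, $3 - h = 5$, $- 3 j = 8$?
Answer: $\frac{22360}{3} \approx 7453.3$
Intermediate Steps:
$j = - \frac{8}{3}$ ($j = \left(- \frac{1}{3}\right) 8 = - \frac{8}{3} \approx -2.6667$)
$h = -2$ ($h = 3 - 5 = -2$)
$d = \frac{2}{3}$ ($d = 2 - \frac{\left(-1\right) \left(- \frac{8}{3}\right)}{2} = 2 - \frac{4}{3} = \frac{2}{3} \approx 0.66667$)
$x{\left(b \right)} = -5 + 4 b$ ($x{\left(b \right)} = 4 b - 5 = -5 + 4 b$)
$u{\left(T,r \right)} = \frac{26}{3}$ ($u{\left(T,r \right)} = \frac{8 + \frac{2}{3}}{-2 + 3} = \frac{26}{3 \cdot 1} = \frac{26}{3} \cdot 1 = \frac{26}{3}$)
$u{\left(x{\left(5 \right)},\left(5 - 4\right) \left(-2\right) \right)} 860 = \frac{26}{3} \cdot 860 = \frac{22360}{3}$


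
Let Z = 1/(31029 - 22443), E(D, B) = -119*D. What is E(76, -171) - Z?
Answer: -77651785/8586 ≈ -9044.0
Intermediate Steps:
Z = 1/8586 ≈ 0.00011647
E(76, -171) - Z = -119*76 - 1*1/8586 = -9044 - 1/8586 = -77651785/8586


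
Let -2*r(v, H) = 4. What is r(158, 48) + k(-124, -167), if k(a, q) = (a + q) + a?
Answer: -417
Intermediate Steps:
k(a, q) = q + 2*a
r(v, H) = -2 (r(v, H) = -½*4 = -2)
r(158, 48) + k(-124, -167) = -2 + (-167 + 2*(-124)) = -2 + (-167 - 248) = -2 - 415 = -417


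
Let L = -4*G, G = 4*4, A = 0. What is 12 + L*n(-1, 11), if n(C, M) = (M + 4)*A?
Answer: 12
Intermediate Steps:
G = 16
n(C, M) = 0 (n(C, M) = (M + 4)*0 = (4 + M)*0 = 0)
L = -64 (L = -4*16 = -64)
12 + L*n(-1, 11) = 12 - 64*0 = 12 + 0 = 12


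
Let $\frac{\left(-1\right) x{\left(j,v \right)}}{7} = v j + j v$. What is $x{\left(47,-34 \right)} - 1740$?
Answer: $20632$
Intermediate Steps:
$x{\left(j,v \right)} = - 14 j v$ ($x{\left(j,v \right)} = - 7 \left(v j + j v\right) = - 7 \left(j v + j v\right) = - 7 \cdot 2 j v = - 14 j v$)
$x{\left(47,-34 \right)} - 1740 = \left(-14\right) 47 \left(-34\right) - 1740 = 22372 - 1740 = 20632$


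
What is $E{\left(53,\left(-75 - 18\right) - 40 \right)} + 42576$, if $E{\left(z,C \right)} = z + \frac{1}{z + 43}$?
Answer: $\frac{4092385}{96} \approx 42629.0$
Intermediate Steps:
$E{\left(z,C \right)} = z + \frac{1}{43 + z}$
$E{\left(53,\left(-75 - 18\right) - 40 \right)} + 42576 = \frac{1 + 53^{2} + 43 \cdot 53}{43 + 53} + 42576 = \frac{1 + 2809 + 2279}{96} + 42576 = \frac{1}{96} \cdot 5089 + 42576 = \frac{5089}{96} + 42576 = \frac{4092385}{96}$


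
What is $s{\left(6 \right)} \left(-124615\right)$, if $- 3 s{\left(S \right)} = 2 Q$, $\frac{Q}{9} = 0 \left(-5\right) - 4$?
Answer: $-2990760$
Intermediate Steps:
$Q = -36$ ($Q = 9 \left(0 \left(-5\right) - 4\right) = 9 \left(0 - 4\right) = 9 \left(-4\right) = -36$)
$s{\left(S \right)} = 24$ ($s{\left(S \right)} = - \frac{2 \left(-36\right)}{3} = \left(- \frac{1}{3}\right) \left(-72\right) = 24$)
$s{\left(6 \right)} \left(-124615\right) = 24 \left(-124615\right) = -2990760$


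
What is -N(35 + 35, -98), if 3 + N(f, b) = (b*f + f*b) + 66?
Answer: 13657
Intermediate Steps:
N(f, b) = 63 + 2*b*f (N(f, b) = -3 + ((b*f + f*b) + 66) = -3 + ((b*f + b*f) + 66) = -3 + (2*b*f + 66) = -3 + (66 + 2*b*f) = 63 + 2*b*f)
-N(35 + 35, -98) = -(63 + 2*(-98)*(35 + 35)) = -(63 + 2*(-98)*70) = -(63 - 13720) = -1*(-13657) = 13657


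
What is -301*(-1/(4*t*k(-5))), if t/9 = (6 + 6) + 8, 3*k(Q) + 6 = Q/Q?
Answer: -301/1200 ≈ -0.25083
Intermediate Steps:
k(Q) = -5/3 (k(Q) = -2 + (Q/Q)/3 = -2 + (⅓)*1 = -2 + ⅓ = -5/3)
t = 180 (t = 9*((6 + 6) + 8) = 9*(12 + 8) = 9*20 = 180)
-301*(-1/(4*t*k(-5))) = -301/(-4*180*(-5/3)) = -301/((-720*(-5/3))) = -301/1200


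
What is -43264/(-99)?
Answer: 43264/99 ≈ 437.01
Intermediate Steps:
-43264/(-99) = -43264*(-1)/99 = -416*(-104/99) = 43264/99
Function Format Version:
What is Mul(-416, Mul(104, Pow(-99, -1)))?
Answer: Rational(43264, 99) ≈ 437.01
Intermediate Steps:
Mul(-416, Mul(104, Pow(-99, -1))) = Mul(-416, Mul(104, Rational(-1, 99))) = Mul(-416, Rational(-104, 99)) = Rational(43264, 99)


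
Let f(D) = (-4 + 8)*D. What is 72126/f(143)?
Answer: 36063/286 ≈ 126.09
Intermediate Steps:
f(D) = 4*D
72126/f(143) = 72126/((4*143)) = 72126/572 = 72126*(1/572) = 36063/286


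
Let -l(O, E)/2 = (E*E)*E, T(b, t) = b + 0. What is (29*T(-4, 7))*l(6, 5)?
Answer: 29000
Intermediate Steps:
T(b, t) = b
l(O, E) = -2*E³ (l(O, E) = -2*E*E*E = -2*E²*E = -2*E³)
(29*T(-4, 7))*l(6, 5) = (29*(-4))*(-2*5³) = -(-232)*125 = -116*(-250) = 29000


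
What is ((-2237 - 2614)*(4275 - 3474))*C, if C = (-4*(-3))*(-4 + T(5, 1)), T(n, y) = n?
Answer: -46627812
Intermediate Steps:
C = 12 (C = (-4*(-3))*(-4 + 5) = 12*1 = 12)
((-2237 - 2614)*(4275 - 3474))*C = ((-2237 - 2614)*(4275 - 3474))*12 = -4851*801*12 = -3885651*12 = -46627812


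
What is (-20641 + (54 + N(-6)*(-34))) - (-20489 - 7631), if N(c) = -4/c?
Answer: 22531/3 ≈ 7510.3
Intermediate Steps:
(-20641 + (54 + N(-6)*(-34))) - (-20489 - 7631) = (-20641 + (54 - 4/(-6)*(-34))) - (-20489 - 7631) = (-20641 + (54 - 4*(-⅙)*(-34))) - 1*(-28120) = (-20641 + (54 + (⅔)*(-34))) + 28120 = (-20641 + (54 - 68/3)) + 28120 = (-20641 + 94/3) + 28120 = -61829/3 + 28120 = 22531/3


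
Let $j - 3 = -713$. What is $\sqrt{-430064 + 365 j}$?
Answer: $i \sqrt{689214} \approx 830.19 i$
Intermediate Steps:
$j = -710$ ($j = 3 - 713 = -710$)
$\sqrt{-430064 + 365 j} = \sqrt{-430064 + 365 \left(-710\right)} = \sqrt{-430064 - 259150} = \sqrt{-689214} = i \sqrt{689214}$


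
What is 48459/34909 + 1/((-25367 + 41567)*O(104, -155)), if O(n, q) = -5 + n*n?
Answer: 8487022068709/6113899423800 ≈ 1.3882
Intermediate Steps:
O(n, q) = -5 + n²
48459/34909 + 1/((-25367 + 41567)*O(104, -155)) = 48459/34909 + 1/((-25367 + 41567)*(-5 + 104²)) = 48459*(1/34909) + 1/(16200*(-5 + 10816)) = 48459/34909 + (1/16200)/10811 = 48459/34909 + (1/16200)*(1/10811) = 48459/34909 + 1/175138200 = 8487022068709/6113899423800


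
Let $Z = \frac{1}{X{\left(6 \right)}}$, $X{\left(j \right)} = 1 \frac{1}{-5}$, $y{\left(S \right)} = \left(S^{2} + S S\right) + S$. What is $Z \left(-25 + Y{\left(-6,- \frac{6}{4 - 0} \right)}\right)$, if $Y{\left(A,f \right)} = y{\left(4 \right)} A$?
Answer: $1205$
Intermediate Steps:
$y{\left(S \right)} = S + 2 S^{2}$ ($y{\left(S \right)} = \left(S^{2} + S^{2}\right) + S = 2 S^{2} + S = S + 2 S^{2}$)
$X{\left(j \right)} = - \frac{1}{5}$ ($X{\left(j \right)} = 1 \left(- \frac{1}{5}\right) = - \frac{1}{5}$)
$Y{\left(A,f \right)} = 36 A$ ($Y{\left(A,f \right)} = 4 \left(1 + 2 \cdot 4\right) A = 4 \left(1 + 8\right) A = 4 \cdot 9 A = 36 A$)
$Z = -5$ ($Z = \frac{1}{- \frac{1}{5}} = -5$)
$Z \left(-25 + Y{\left(-6,- \frac{6}{4 - 0} \right)}\right) = - 5 \left(-25 + 36 \left(-6\right)\right) = - 5 \left(-25 - 216\right) = \left(-5\right) \left(-241\right) = 1205$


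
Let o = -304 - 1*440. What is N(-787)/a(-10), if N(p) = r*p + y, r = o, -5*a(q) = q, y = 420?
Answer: 292974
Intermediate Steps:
a(q) = -q/5
o = -744 (o = -304 - 440 = -744)
r = -744
N(p) = 420 - 744*p (N(p) = -744*p + 420 = 420 - 744*p)
N(-787)/a(-10) = (420 - 744*(-787))/((-⅕*(-10))) = (420 + 585528)/2 = 585948*(½) = 292974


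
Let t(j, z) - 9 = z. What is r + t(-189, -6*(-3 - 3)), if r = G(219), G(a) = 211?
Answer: 256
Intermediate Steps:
t(j, z) = 9 + z
r = 211
r + t(-189, -6*(-3 - 3)) = 211 + (9 - 6*(-3 - 3)) = 211 + (9 - 6*(-6)) = 211 + (9 + 36) = 211 + 45 = 256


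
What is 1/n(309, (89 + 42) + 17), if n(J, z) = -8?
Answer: -⅛ ≈ -0.12500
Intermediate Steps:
1/n(309, (89 + 42) + 17) = 1/(-8) = -⅛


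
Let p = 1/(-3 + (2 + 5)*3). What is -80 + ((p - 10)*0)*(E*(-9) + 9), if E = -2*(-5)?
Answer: -80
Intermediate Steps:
E = 10
p = 1/18 (p = 1/(-3 + 7*3) = 1/(-3 + 21) = 1/18 ≈ 0.055556)
-80 + ((p - 10)*0)*(E*(-9) + 9) = -80 + ((1/18 - 10)*0)*(10*(-9) + 9) = -80 + (-179/18*0)*(-90 + 9) = -80 + 0*(-81) = -80 + 0 = -80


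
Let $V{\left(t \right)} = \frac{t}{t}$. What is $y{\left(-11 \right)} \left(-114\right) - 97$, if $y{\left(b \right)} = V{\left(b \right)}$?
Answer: $-211$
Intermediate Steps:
$V{\left(t \right)} = 1$
$y{\left(b \right)} = 1$
$y{\left(-11 \right)} \left(-114\right) - 97 = 1 \left(-114\right) - 97 = -114 - 97 = -211$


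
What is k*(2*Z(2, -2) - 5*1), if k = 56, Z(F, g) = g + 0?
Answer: -504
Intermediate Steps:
Z(F, g) = g
k*(2*Z(2, -2) - 5*1) = 56*(2*(-2) - 5*1) = 56*(-4 - 5) = 56*(-9) = -504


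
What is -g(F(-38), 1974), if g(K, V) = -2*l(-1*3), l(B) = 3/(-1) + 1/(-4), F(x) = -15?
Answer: -13/2 ≈ -6.5000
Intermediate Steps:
l(B) = -13/4 (l(B) = 3*(-1) + 1*(-1/4) = -3 - 1/4 = -13/4)
g(K, V) = 13/2 (g(K, V) = -2*(-13/4) = 13/2)
-g(F(-38), 1974) = -1*13/2 = -13/2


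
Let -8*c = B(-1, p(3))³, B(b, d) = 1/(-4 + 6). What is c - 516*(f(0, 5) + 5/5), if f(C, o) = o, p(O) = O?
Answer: -198145/64 ≈ -3096.0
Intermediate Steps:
B(b, d) = ½ (B(b, d) = 1/2 = ½)
c = -1/64 (c = -(½)³/8 = -⅛*⅛ = -1/64 ≈ -0.015625)
c - 516*(f(0, 5) + 5/5) = -1/64 - 516*(5 + 5/5) = -1/64 - 516*(5 + 5*(⅕)) = -1/64 - 516*(5 + 1) = -1/64 - 516*6 = -1/64 - 86*36 = -1/64 - 3096 = -198145/64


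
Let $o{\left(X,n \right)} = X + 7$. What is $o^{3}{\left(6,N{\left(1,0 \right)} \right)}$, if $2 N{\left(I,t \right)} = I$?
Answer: $2197$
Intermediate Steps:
$N{\left(I,t \right)} = \frac{I}{2}$
$o{\left(X,n \right)} = 7 + X$
$o^{3}{\left(6,N{\left(1,0 \right)} \right)} = \left(7 + 6\right)^{3} = 13^{3} = 2197$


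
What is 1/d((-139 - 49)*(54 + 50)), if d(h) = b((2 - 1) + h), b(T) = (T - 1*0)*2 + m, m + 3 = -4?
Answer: -1/39109 ≈ -2.5570e-5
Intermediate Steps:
m = -7 (m = -3 - 4 = -7)
b(T) = -7 + 2*T (b(T) = (T - 1*0)*2 - 7 = (T + 0)*2 - 7 = T*2 - 7 = 2*T - 7 = -7 + 2*T)
d(h) = -5 + 2*h (d(h) = -7 + 2*((2 - 1) + h) = -7 + 2*(1 + h) = -7 + (2 + 2*h) = -5 + 2*h)
1/d((-139 - 49)*(54 + 50)) = 1/(-5 + 2*((-139 - 49)*(54 + 50))) = 1/(-5 + 2*(-188*104)) = 1/(-5 + 2*(-19552)) = 1/(-5 - 39104) = 1/(-39109) = -1/39109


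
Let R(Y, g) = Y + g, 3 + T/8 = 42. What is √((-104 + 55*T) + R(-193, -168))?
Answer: 3*√1855 ≈ 129.21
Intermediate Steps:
T = 312 (T = -24 + 8*42 = -24 + 336 = 312)
√((-104 + 55*T) + R(-193, -168)) = √((-104 + 55*312) + (-193 - 168)) = √((-104 + 17160) - 361) = √(17056 - 361) = √16695 = 3*√1855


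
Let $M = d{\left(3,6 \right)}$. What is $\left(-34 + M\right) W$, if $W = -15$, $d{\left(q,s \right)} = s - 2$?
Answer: $450$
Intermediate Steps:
$d{\left(q,s \right)} = -2 + s$ ($d{\left(q,s \right)} = s - 2 = -2 + s$)
$M = 4$ ($M = -2 + 6 = 4$)
$\left(-34 + M\right) W = \left(-34 + 4\right) \left(-15\right) = \left(-30\right) \left(-15\right) = 450$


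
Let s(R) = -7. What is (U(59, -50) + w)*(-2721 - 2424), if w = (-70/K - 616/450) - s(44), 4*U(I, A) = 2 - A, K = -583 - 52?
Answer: -183688162/1905 ≈ -96424.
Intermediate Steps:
K = -635
U(I, A) = 1/2 - A/4 (U(I, A) = (2 - A)/4 = 1/2 - A/4)
w = 164059/28575 (w = (-70/(-635) - 616/450) - 1*(-7) = (-70*(-1/635) - 616*1/450) + 7 = (14/127 - 308/225) + 7 = -35966/28575 + 7 = 164059/28575 ≈ 5.7413)
(U(59, -50) + w)*(-2721 - 2424) = ((1/2 - 1/4*(-50)) + 164059/28575)*(-2721 - 2424) = ((1/2 + 25/2) + 164059/28575)*(-5145) = (13 + 164059/28575)*(-5145) = (535534/28575)*(-5145) = -183688162/1905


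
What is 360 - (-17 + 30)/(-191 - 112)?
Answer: 109093/303 ≈ 360.04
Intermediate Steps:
360 - (-17 + 30)/(-191 - 112) = 360 - 13/(-303) = 360 - 13*(-1)/303 = 360 - 1*(-13/303) = 360 + 13/303 = 109093/303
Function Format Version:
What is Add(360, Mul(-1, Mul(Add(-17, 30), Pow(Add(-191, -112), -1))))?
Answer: Rational(109093, 303) ≈ 360.04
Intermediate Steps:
Add(360, Mul(-1, Mul(Add(-17, 30), Pow(Add(-191, -112), -1)))) = Add(360, Mul(-1, Mul(13, Pow(-303, -1)))) = Add(360, Mul(-1, Mul(13, Rational(-1, 303)))) = Add(360, Mul(-1, Rational(-13, 303))) = Add(360, Rational(13, 303)) = Rational(109093, 303)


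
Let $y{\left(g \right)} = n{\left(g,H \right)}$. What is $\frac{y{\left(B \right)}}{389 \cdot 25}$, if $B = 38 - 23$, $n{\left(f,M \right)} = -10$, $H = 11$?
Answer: $- \frac{2}{1945} \approx -0.0010283$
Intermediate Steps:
$B = 15$ ($B = 38 - 23 = 15$)
$y{\left(g \right)} = -10$
$\frac{y{\left(B \right)}}{389 \cdot 25} = - \frac{10}{389 \cdot 25} = - \frac{10}{9725} = \left(-10\right) \frac{1}{9725} = - \frac{2}{1945}$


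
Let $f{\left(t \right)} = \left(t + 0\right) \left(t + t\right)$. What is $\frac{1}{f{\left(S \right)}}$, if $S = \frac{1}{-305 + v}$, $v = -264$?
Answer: $\frac{323761}{2} \approx 1.6188 \cdot 10^{5}$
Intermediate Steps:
$S = - \frac{1}{569}$ ($S = \frac{1}{-305 - 264} = \frac{1}{-569} = - \frac{1}{569} \approx -0.0017575$)
$f{\left(t \right)} = 2 t^{2}$ ($f{\left(t \right)} = t 2 t = 2 t^{2}$)
$\frac{1}{f{\left(S \right)}} = \frac{1}{2 \left(- \frac{1}{569}\right)^{2}} = \frac{1}{2 \cdot \frac{1}{323761}} = \frac{1}{\frac{2}{323761}} = \frac{323761}{2}$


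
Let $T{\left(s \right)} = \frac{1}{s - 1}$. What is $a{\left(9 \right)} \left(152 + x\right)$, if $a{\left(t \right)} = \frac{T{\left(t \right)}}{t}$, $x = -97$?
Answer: $\frac{55}{72} \approx 0.76389$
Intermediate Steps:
$T{\left(s \right)} = \frac{1}{-1 + s}$
$a{\left(t \right)} = \frac{1}{t \left(-1 + t\right)}$ ($a{\left(t \right)} = \frac{1}{\left(-1 + t\right) t} = \frac{1}{t \left(-1 + t\right)}$)
$a{\left(9 \right)} \left(152 + x\right) = \frac{1}{9 \left(-1 + 9\right)} \left(152 - 97\right) = \frac{1}{9 \cdot 8} \cdot 55 = \frac{1}{9} \cdot \frac{1}{8} \cdot 55 = \frac{1}{72} \cdot 55 = \frac{55}{72}$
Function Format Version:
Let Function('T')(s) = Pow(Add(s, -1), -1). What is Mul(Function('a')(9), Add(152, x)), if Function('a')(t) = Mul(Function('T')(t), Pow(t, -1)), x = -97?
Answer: Rational(55, 72) ≈ 0.76389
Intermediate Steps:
Function('T')(s) = Pow(Add(-1, s), -1)
Function('a')(t) = Mul(Pow(t, -1), Pow(Add(-1, t), -1)) (Function('a')(t) = Mul(Pow(Add(-1, t), -1), Pow(t, -1)) = Mul(Pow(t, -1), Pow(Add(-1, t), -1)))
Mul(Function('a')(9), Add(152, x)) = Mul(Mul(Pow(9, -1), Pow(Add(-1, 9), -1)), Add(152, -97)) = Mul(Mul(Rational(1, 9), Pow(8, -1)), 55) = Mul(Mul(Rational(1, 9), Rational(1, 8)), 55) = Mul(Rational(1, 72), 55) = Rational(55, 72)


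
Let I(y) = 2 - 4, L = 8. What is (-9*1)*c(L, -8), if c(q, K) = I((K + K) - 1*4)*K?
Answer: -144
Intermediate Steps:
I(y) = -2
c(q, K) = -2*K
(-9*1)*c(L, -8) = (-9*1)*(-2*(-8)) = -9*16 = -144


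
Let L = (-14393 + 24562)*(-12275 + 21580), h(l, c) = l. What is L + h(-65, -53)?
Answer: 94622480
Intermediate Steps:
L = 94622545 (L = 10169*9305 = 94622545)
L + h(-65, -53) = 94622545 - 65 = 94622480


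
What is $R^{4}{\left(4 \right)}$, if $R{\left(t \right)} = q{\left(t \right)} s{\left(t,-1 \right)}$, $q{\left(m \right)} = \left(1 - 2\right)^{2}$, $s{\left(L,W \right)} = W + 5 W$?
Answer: $1296$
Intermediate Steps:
$s{\left(L,W \right)} = 6 W$
$q{\left(m \right)} = 1$ ($q{\left(m \right)} = \left(-1\right)^{2} = 1$)
$R{\left(t \right)} = -6$ ($R{\left(t \right)} = 1 \cdot 6 \left(-1\right) = 1 \left(-6\right) = -6$)
$R^{4}{\left(4 \right)} = \left(-6\right)^{4} = 1296$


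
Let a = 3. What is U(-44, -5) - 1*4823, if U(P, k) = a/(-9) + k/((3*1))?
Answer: -4825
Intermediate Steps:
U(P, k) = -⅓ + k/3 (U(P, k) = 3/(-9) + k/((3*1)) = 3*(-⅑) + k/3 = -⅓ + k*(⅓) = -⅓ + k/3)
U(-44, -5) - 1*4823 = (-⅓ + (⅓)*(-5)) - 1*4823 = (-⅓ - 5/3) - 4823 = -2 - 4823 = -4825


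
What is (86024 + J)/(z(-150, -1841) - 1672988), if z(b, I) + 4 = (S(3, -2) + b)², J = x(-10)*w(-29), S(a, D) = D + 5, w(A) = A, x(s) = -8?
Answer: -9584/183487 ≈ -0.052233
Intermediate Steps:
S(a, D) = 5 + D
J = 232 (J = -8*(-29) = 232)
z(b, I) = -4 + (3 + b)² (z(b, I) = -4 + ((5 - 2) + b)² = -4 + (3 + b)²)
(86024 + J)/(z(-150, -1841) - 1672988) = (86024 + 232)/((-4 + (3 - 150)²) - 1672988) = 86256/((-4 + (-147)²) - 1672988) = 86256/((-4 + 21609) - 1672988) = 86256/(21605 - 1672988) = 86256/(-1651383) = 86256*(-1/1651383) = -9584/183487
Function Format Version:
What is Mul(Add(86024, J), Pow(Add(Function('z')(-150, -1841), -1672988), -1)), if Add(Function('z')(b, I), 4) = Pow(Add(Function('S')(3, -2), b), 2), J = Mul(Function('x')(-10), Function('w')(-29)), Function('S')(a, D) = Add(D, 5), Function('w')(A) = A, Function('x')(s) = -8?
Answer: Rational(-9584, 183487) ≈ -0.052233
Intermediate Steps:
Function('S')(a, D) = Add(5, D)
J = 232 (J = Mul(-8, -29) = 232)
Function('z')(b, I) = Add(-4, Pow(Add(3, b), 2)) (Function('z')(b, I) = Add(-4, Pow(Add(Add(5, -2), b), 2)) = Add(-4, Pow(Add(3, b), 2)))
Mul(Add(86024, J), Pow(Add(Function('z')(-150, -1841), -1672988), -1)) = Mul(Add(86024, 232), Pow(Add(Add(-4, Pow(Add(3, -150), 2)), -1672988), -1)) = Mul(86256, Pow(Add(Add(-4, Pow(-147, 2)), -1672988), -1)) = Mul(86256, Pow(Add(Add(-4, 21609), -1672988), -1)) = Mul(86256, Pow(Add(21605, -1672988), -1)) = Mul(86256, Pow(-1651383, -1)) = Mul(86256, Rational(-1, 1651383)) = Rational(-9584, 183487)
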